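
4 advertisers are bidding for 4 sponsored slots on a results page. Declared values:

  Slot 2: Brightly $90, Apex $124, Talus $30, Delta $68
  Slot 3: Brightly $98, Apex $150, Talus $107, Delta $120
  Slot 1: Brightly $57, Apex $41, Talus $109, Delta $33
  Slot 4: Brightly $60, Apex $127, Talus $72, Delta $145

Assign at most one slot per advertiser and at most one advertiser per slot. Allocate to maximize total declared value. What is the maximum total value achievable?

Optimal: Brightly→Slot 2 ($90), Apex→Slot 3 ($150), Talus→Slot 1 ($109), Delta→Slot 4 ($145) — total 90+150+109+145 = $494.
Column-greedy (each slot in turn goes to its best remaining advertiser) gives $413, worse by 81.
Swapping Brightly↔Delta (Brightly→Slot 4 $60, Delta→Slot 2 $68) loses 107.

Maximum total: $494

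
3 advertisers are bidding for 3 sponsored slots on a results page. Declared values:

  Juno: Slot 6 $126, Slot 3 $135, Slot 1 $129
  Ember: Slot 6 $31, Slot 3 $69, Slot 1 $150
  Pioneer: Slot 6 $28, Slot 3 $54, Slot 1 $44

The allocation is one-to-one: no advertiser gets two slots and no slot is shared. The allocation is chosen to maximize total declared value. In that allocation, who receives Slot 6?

Optimal: Juno→Slot 6 ($126), Ember→Slot 1 ($150), Pioneer→Slot 3 ($54) — total 126+150+54 = $330.
Swapping Juno↔Ember (Juno→Slot 1 $129, Ember→Slot 6 $31) loses 116.
Checked against all permutations: $330 is optimal.
Juno's own top slot is Slot 3 ($135), but forcing Juno→Slot 3 and reassigning the rest optimally gives only $313 — worse by 17.

Juno receives Slot 6.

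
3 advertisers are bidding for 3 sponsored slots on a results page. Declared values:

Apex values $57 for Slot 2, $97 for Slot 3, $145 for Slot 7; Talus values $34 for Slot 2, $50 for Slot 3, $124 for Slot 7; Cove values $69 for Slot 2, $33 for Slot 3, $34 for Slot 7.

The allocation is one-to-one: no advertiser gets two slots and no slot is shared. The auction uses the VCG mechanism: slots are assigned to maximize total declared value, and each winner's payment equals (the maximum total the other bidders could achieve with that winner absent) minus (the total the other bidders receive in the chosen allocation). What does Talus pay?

Efficient allocation: Apex→Slot 3 ($97), Talus→Slot 7 ($124), Cove→Slot 2 ($69); total welfare W = $290.
Talus receives Slot 7 at value $124, so the others get W − 124 = $166.
Without Talus: best allocation of the remaining 2 bidders over all 3 slots is Apex→Slot 7 ($145), Cove→Slot 2 ($69), total $214.
VCG payment = (others' best without Talus) − (others' welfare with Talus) = 214 − 166 = $48.

Talus pays $48.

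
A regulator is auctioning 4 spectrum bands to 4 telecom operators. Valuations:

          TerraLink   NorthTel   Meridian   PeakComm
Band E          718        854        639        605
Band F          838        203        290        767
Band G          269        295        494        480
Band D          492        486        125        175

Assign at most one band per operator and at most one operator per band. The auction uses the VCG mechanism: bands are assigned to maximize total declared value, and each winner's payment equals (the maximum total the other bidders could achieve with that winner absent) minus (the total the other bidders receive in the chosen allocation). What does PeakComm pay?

Efficient allocation: TerraLink→Band D ($492M), NorthTel→Band E ($854M), Meridian→Band G ($494M), PeakComm→Band F ($767M); total welfare W = $2607M.
PeakComm receives Band F at value $767M, so the others get W − 767 = $1840M.
Without PeakComm: best allocation of the remaining 3 bidders over all 4 bands is TerraLink→Band F ($838M), NorthTel→Band E ($854M), Meridian→Band G ($494M), total $2186M.
VCG payment = (others' best without PeakComm) − (others' welfare with PeakComm) = 2186 − 1840 = $346M.

PeakComm pays $346M.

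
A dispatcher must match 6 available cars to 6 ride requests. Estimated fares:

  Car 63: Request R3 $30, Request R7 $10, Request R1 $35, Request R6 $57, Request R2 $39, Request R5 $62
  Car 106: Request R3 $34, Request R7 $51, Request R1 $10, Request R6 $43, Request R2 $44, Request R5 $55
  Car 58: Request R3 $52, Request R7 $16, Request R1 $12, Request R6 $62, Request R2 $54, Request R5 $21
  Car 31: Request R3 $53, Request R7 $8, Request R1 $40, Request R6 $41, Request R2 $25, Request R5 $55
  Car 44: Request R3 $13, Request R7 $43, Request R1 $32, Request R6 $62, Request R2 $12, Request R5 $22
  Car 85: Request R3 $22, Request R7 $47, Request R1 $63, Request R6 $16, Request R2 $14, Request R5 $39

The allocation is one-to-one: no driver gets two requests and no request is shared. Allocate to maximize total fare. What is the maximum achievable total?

Max total: $345

This is a one-to-one assignment (maximum-weight bipartite matching).
Optimal: Car 63→Request R5 ($62), Car 106→Request R7 ($51), Car 58→Request R2 ($54), Car 31→Request R3 ($53), Car 44→Request R6 ($62), Car 85→Request R1 ($63) — total 62+51+54+53+62+63 = $345.
Max-entry greedy (repeatedly take the single best remaining cell) gives $303, worse by 42.
Next-best assignment: Car 63→Request R5, Car 106→Request R2, Car 58→Request R6, Car 31→Request R3, Car 44→Request R7, Car 85→Request R1 = $327.
No other one-to-one assignment exceeds $345.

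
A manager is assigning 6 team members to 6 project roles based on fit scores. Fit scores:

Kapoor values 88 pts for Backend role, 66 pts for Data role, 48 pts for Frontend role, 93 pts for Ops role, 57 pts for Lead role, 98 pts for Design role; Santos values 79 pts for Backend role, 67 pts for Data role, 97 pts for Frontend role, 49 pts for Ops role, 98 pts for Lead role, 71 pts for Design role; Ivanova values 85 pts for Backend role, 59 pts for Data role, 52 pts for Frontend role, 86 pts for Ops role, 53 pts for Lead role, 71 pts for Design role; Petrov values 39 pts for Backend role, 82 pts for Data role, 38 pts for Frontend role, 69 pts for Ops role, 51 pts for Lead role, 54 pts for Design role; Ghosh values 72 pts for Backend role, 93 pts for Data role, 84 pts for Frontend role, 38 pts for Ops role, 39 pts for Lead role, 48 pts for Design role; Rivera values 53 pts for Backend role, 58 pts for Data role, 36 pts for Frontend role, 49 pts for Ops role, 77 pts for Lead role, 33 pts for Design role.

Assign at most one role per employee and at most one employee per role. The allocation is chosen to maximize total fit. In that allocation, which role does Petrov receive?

Optimal: Kapoor→Design role (98 pts), Santos→Frontend role (97 pts), Ivanova→Backend role (85 pts), Petrov→Ops role (69 pts), Ghosh→Data role (93 pts), Rivera→Lead role (77 pts) — total 98+97+85+69+93+77 = 519 pts.
Column-greedy (each role in turn goes to its best remaining employee) gives 495 pts, worse by 24.
Next-best assignment: Kapoor→Design role, Santos→Frontend role, Ivanova→Ops role, Petrov→Data role, Ghosh→Backend role, Rivera→Lead role = 512 pts.
Petrov's own top role is Data role (82 pts), but forcing Petrov→Data role and reassigning the rest optimally gives only 512 pts — worse by 7.

Petrov receives Ops role.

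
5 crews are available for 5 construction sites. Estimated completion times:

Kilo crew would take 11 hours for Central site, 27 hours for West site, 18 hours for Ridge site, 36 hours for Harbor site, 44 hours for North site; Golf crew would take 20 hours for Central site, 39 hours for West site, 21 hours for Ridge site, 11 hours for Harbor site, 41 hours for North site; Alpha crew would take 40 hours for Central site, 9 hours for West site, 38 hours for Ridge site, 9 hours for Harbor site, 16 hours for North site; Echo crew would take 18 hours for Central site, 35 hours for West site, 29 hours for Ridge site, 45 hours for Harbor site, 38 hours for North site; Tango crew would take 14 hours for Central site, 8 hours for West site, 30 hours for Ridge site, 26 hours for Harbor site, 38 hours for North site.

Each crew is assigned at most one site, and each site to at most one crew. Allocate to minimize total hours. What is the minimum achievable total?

Optimal: Kilo crew→Ridge site (18 hours), Golf crew→Harbor site (11 hours), Alpha crew→North site (16 hours), Echo crew→Central site (18 hours), Tango crew→West site (8 hours) — total 18+11+16+18+8 = 71 hours.
Min-entry greedy (repeatedly take the single cheapest remaining cell) gives 87 hours, worse by 16.
Swapping Golf crew↔Kilo crew (Golf crew→Ridge site 21 hours, Kilo crew→Harbor site 36 hours) adds 28.

Minimum total: 71 hours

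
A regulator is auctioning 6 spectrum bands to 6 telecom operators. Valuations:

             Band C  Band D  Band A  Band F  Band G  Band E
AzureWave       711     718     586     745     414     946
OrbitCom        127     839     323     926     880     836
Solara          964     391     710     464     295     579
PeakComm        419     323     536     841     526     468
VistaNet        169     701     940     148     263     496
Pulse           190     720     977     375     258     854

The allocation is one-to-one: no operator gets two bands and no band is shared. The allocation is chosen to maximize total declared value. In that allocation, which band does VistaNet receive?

This is a one-to-one assignment (maximum-weight bipartite matching).
Optimal: AzureWave→Band E ($946M), OrbitCom→Band G ($880M), Solara→Band C ($964M), PeakComm→Band F ($841M), VistaNet→Band D ($701M), Pulse→Band A ($977M) — total 946+880+964+841+701+977 = $5309M.
Next-best assignment: AzureWave→Band E, OrbitCom→Band G, Solara→Band C, PeakComm→Band F, VistaNet→Band A, Pulse→Band D = $5291M.
VistaNet's own top band is Band A ($940M), but forcing VistaNet→Band A and reassigning the rest optimally gives only $5291M — worse by 18.

VistaNet receives Band D.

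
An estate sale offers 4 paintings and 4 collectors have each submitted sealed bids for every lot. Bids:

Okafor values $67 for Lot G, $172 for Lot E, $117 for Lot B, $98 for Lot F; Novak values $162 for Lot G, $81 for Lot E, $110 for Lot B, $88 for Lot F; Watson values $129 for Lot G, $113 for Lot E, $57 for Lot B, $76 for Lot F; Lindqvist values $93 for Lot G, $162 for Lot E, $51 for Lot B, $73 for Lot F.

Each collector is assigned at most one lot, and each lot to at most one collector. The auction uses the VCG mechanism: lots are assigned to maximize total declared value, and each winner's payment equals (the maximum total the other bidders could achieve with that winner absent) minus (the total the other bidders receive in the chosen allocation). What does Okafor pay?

Efficient allocation: Okafor→Lot B ($117), Novak→Lot G ($162), Watson→Lot F ($76), Lindqvist→Lot E ($162); total welfare W = $517.
Okafor receives Lot B at value $117, so the others get W − 117 = $400.
Without Okafor: best allocation of the remaining 3 bidders over all 4 lots is Novak→Lot B ($110), Watson→Lot G ($129), Lindqvist→Lot E ($162), total $401.
VCG payment = (others' best without Okafor) − (others' welfare with Okafor) = 401 − 400 = $1.

Okafor pays $1.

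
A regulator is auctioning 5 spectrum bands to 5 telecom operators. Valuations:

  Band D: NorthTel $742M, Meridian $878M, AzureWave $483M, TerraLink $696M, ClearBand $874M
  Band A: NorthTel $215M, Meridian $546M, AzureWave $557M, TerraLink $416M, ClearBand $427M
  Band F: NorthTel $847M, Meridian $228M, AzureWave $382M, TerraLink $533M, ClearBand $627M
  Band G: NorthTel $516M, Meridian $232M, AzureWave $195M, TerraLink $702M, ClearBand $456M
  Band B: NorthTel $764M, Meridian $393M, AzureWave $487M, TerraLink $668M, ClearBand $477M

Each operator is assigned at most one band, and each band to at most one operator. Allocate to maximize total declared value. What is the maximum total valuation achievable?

Optimal: NorthTel→Band B ($764M), Meridian→Band D ($878M), AzureWave→Band A ($557M), TerraLink→Band G ($702M), ClearBand→Band F ($627M) — total 764+878+557+702+627 = $3528M.
Row-greedy (each operator in turn takes its best remaining band) gives $3461M, worse by 67.
Every other assignment is strictly worse.

Maximum total: $3528M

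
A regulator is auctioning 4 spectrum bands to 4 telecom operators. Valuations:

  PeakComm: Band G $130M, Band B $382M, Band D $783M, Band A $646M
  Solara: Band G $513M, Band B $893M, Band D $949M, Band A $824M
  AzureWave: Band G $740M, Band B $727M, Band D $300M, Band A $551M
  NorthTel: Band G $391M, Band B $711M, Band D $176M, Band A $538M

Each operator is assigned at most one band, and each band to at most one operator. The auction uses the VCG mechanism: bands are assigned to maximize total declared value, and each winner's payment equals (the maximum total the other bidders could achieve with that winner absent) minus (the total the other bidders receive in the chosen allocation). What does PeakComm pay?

Efficient allocation: PeakComm→Band D ($783M), Solara→Band A ($824M), AzureWave→Band G ($740M), NorthTel→Band B ($711M); total welfare W = $3058M.
PeakComm receives Band D at value $783M, so the others get W − 783 = $2275M.
Without PeakComm: best allocation of the remaining 3 bidders over all 4 bands is Solara→Band D ($949M), AzureWave→Band G ($740M), NorthTel→Band B ($711M), total $2400M.
VCG payment = (others' best without PeakComm) − (others' welfare with PeakComm) = 2400 − 2275 = $125M.

PeakComm pays $125M.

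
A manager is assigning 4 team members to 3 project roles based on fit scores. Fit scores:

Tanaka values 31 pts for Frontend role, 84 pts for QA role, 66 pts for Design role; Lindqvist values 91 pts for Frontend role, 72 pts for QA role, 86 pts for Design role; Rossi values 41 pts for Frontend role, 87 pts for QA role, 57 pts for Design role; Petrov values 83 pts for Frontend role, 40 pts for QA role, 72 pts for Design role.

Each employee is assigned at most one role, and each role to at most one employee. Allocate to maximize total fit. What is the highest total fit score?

Max total: 256 pts

Optimal: Petrov→Frontend role (83 pts), Rossi→QA role (87 pts), Lindqvist→Design role (86 pts) — total 83+87+86 = 256 pts.
Row-greedy (each employee in turn takes its best remaining role) gives 232 pts, worse by 24.
Next-best assignment: Petrov→Frontend role, Tanaka→QA role, Lindqvist→Design role = 253 pts.
No other one-to-one assignment exceeds 256 pts.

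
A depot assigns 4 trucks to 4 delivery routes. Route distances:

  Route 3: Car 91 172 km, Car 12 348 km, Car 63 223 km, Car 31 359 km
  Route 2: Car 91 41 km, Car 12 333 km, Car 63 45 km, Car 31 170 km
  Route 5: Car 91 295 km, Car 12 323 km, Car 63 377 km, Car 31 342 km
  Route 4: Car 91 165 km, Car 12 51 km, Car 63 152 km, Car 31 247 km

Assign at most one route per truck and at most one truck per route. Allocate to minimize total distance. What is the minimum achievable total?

Treat this as an assignment problem: match each truck to one route.
Optimal: Car 91→Route 3 (172 km), Car 12→Route 4 (51 km), Car 63→Route 2 (45 km), Car 31→Route 5 (342 km) — total 172+51+45+342 = 610 km.
Min-entry greedy (repeatedly take the single cheapest remaining cell) gives 657 km, worse by 47.
No other one-to-one assignment undercuts 610 km.

Min total: 610 km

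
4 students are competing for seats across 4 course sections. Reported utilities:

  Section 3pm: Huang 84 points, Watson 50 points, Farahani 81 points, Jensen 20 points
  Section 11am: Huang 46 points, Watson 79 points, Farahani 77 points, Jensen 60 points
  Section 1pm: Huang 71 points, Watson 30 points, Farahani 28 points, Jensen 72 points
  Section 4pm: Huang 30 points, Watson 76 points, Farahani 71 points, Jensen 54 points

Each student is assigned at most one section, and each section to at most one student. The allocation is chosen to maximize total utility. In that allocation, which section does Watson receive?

Watson receives Section 4pm.

Treat this as an assignment problem: match each student to one section.
Optimal: Huang→Section 3pm (84 points), Watson→Section 4pm (76 points), Farahani→Section 11am (77 points), Jensen→Section 1pm (72 points) — total 84+76+77+72 = 309 points.
Max-entry greedy (repeatedly take the single best remaining cell) gives 306 points, worse by 3.
Watson's own top section is Section 11am (79 points), but forcing Watson→Section 11am and reassigning the rest optimally gives only 306 points — worse by 3.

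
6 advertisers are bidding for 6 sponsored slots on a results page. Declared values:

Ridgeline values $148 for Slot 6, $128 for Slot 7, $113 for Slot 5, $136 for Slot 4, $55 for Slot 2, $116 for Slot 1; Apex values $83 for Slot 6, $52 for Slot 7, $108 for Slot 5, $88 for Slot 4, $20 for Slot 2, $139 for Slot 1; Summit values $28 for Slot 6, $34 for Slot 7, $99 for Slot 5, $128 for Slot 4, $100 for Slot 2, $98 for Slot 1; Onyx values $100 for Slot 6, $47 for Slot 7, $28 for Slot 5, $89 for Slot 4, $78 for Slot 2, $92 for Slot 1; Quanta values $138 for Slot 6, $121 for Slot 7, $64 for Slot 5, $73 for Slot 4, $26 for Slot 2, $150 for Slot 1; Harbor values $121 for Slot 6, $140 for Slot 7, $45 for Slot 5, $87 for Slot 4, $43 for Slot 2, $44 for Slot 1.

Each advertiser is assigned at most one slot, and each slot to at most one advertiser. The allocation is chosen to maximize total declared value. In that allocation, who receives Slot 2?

Treat this as an assignment problem: match each advertiser to one slot.
Optimal: Ridgeline→Slot 6 ($148), Apex→Slot 5 ($108), Summit→Slot 4 ($128), Onyx→Slot 2 ($78), Quanta→Slot 1 ($150), Harbor→Slot 7 ($140) — total 148+108+128+78+150+140 = $752.
Row-greedy (each advertiser in turn takes its best remaining slot) gives $659, worse by 93.
Next-best assignment: Ridgeline→Slot 5, Apex→Slot 1, Summit→Slot 4, Onyx→Slot 2, Quanta→Slot 6, Harbor→Slot 7 = $736.
Swapping Harbor↔Apex (Harbor→Slot 5 $45, Apex→Slot 7 $52) loses 151.
Checked against all permutations: $752 is optimal.
Onyx's own top slot is Slot 6 ($100), but forcing Onyx→Slot 6 and reassigning the rest optimally gives only $734 — worse by 18.

Onyx receives Slot 2.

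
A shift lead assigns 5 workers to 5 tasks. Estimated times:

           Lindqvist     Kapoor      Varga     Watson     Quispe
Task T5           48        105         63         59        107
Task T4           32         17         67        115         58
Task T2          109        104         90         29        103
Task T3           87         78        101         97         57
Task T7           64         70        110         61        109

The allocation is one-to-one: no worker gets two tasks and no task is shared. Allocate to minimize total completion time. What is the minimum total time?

Min total: 230 min

Optimal: Lindqvist→Task T7 (64 min), Kapoor→Task T4 (17 min), Varga→Task T5 (63 min), Watson→Task T2 (29 min), Quispe→Task T3 (57 min) — total 64+17+63+29+57 = 230 min.
Column-greedy (each task in turn goes to its cheapest remaining worker) gives 261 min, worse by 31.
Next-best assignment: Lindqvist→Task T4, Kapoor→Task T7, Varga→Task T5, Watson→Task T2, Quispe→Task T3 = 251 min.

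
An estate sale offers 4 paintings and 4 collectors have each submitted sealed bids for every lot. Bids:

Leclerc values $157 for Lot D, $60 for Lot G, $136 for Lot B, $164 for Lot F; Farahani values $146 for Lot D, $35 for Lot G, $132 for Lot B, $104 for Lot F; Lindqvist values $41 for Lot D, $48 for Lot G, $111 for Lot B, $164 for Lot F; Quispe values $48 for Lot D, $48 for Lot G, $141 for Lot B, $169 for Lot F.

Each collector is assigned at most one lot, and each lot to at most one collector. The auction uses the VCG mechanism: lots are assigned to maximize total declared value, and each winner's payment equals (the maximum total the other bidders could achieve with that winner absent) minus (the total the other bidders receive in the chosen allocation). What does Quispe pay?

Efficient allocation: Leclerc→Lot G ($60), Farahani→Lot D ($146), Lindqvist→Lot F ($164), Quispe→Lot B ($141); total welfare W = $511.
Quispe receives Lot B at value $141, so the others get W − 141 = $370.
Without Quispe: best allocation of the remaining 3 bidders over all 4 lots is Leclerc→Lot D ($157), Farahani→Lot B ($132), Lindqvist→Lot F ($164), total $453.
VCG payment = (others' best without Quispe) − (others' welfare with Quispe) = 453 − 370 = $83.

Quispe pays $83.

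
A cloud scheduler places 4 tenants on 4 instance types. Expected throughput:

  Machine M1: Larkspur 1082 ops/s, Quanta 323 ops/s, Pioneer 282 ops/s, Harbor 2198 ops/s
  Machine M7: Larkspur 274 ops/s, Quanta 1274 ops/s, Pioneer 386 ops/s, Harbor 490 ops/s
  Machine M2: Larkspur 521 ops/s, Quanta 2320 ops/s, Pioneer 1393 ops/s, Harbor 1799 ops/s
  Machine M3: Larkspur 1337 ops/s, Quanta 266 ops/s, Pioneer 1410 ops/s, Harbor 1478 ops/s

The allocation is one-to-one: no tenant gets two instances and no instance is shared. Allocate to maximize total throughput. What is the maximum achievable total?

This is the linear assignment problem.
Optimal: Larkspur→Machine M3 (1337 ops/s), Quanta→Machine M2 (2320 ops/s), Pioneer→Machine M7 (386 ops/s), Harbor→Machine M1 (2198 ops/s) — total 1337+2320+386+2198 = 6241 ops/s.
Max-entry greedy (repeatedly take the single best remaining cell) gives 6202 ops/s, worse by 39.
Checked against all permutations: 6241 ops/s is optimal.

Maximum total: 6241 ops/s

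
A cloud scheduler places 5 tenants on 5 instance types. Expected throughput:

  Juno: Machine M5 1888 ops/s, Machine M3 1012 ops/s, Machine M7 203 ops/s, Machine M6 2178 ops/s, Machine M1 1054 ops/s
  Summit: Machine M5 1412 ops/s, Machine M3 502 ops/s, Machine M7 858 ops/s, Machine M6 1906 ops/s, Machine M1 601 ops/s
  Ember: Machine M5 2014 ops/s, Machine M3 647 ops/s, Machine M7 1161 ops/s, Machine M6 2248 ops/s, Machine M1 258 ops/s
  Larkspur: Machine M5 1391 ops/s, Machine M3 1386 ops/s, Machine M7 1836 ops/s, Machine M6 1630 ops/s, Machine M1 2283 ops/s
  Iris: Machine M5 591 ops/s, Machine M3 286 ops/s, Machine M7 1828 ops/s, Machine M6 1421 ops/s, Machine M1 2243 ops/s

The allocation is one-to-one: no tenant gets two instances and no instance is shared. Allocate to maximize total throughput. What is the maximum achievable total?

Optimal: Juno→Machine M3 (1012 ops/s), Summit→Machine M6 (1906 ops/s), Ember→Machine M5 (2014 ops/s), Larkspur→Machine M1 (2283 ops/s), Iris→Machine M7 (1828 ops/s) — total 1012+1906+2014+2283+1828 = 9043 ops/s.

Max total: 9043 ops/s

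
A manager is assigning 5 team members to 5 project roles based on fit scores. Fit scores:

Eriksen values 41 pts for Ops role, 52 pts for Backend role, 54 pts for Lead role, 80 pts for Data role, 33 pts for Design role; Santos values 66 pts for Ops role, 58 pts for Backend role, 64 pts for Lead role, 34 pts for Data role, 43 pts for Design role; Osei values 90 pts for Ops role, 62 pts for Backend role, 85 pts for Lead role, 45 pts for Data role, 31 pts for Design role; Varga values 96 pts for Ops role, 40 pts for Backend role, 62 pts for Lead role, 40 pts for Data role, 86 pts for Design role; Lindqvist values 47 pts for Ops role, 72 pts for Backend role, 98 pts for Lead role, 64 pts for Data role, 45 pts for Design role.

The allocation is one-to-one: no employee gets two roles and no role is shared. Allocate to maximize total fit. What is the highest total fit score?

Max total: 412 pts

Treat this as an assignment problem: match each employee to one role.
Optimal: Eriksen→Data role (80 pts), Santos→Backend role (58 pts), Osei→Ops role (90 pts), Varga→Design role (86 pts), Lindqvist→Lead role (98 pts) — total 80+58+90+86+98 = 412 pts.
Column-greedy (each role in turn goes to its best remaining employee) gives 376 pts, worse by 36.
Next-best assignment: Eriksen→Data role, Santos→Ops role, Osei→Backend role, Varga→Design role, Lindqvist→Lead role = 392 pts.
Swapping Eriksen↔Varga (Eriksen→Design role 33 pts, Varga→Data role 40 pts) loses 93.
Every other assignment is strictly worse.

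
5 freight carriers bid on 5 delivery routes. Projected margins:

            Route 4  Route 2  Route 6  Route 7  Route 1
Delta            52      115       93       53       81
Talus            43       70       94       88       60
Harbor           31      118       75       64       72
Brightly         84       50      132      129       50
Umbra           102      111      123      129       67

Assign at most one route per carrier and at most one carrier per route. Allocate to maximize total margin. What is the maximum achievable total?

Maximum total: $524k

Optimal: Delta→Route 1 ($81k), Talus→Route 6 ($94k), Harbor→Route 2 ($118k), Brightly→Route 7 ($129k), Umbra→Route 4 ($102k) — total 81+94+118+129+102 = $524k.
Max-entry greedy (repeatedly take the single best remaining cell) gives $503k, worse by 21.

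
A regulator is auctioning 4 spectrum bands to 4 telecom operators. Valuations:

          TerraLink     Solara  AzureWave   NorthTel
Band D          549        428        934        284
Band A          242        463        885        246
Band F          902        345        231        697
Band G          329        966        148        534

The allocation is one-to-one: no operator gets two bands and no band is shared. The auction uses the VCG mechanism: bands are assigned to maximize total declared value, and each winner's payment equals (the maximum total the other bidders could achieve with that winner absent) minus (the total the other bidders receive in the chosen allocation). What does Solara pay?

Efficient allocation: TerraLink→Band D ($549M), Solara→Band G ($966M), AzureWave→Band A ($885M), NorthTel→Band F ($697M); total welfare W = $3097M.
Solara receives Band G at value $966M, so the others get W − 966 = $2131M.
Without Solara: best allocation of the remaining 3 bidders over all 4 bands is TerraLink→Band F ($902M), AzureWave→Band D ($934M), NorthTel→Band G ($534M), total $2370M.
VCG payment = (others' best without Solara) − (others' welfare with Solara) = 2370 − 2131 = $239M.

Solara pays $239M.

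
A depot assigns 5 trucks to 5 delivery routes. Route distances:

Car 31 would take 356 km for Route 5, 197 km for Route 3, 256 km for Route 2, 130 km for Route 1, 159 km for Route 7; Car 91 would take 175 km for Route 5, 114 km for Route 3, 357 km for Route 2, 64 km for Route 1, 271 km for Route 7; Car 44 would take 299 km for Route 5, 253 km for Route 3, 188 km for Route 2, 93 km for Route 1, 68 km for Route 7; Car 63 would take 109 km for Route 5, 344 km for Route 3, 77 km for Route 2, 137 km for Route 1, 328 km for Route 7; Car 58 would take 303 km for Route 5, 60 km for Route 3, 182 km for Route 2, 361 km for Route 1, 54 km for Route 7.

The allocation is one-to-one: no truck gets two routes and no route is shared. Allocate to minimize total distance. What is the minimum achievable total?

Optimal: Car 31→Route 1 (130 km), Car 91→Route 5 (175 km), Car 44→Route 7 (68 km), Car 63→Route 2 (77 km), Car 58→Route 3 (60 km) — total 130+175+68+77+60 = 510 km.
Row-greedy (each truck in turn takes its cheapest remaining route) gives 692 km, worse by 182.
Swapping Car 91↔Car 63 (Car 91→Route 2 357 km, Car 63→Route 5 109 km) adds 214.
Checked against all permutations: 510 km is optimal.

Minimum total: 510 km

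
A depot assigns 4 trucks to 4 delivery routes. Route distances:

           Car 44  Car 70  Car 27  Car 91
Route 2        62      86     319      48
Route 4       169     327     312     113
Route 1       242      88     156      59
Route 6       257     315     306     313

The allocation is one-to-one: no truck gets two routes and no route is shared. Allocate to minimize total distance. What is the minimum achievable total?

Minimum total: 569 km

Treat this as an assignment problem: match each truck to one route.
Optimal: Car 44→Route 2 (62 km), Car 70→Route 1 (88 km), Car 27→Route 6 (306 km), Car 91→Route 4 (113 km) — total 62+88+306+113 = 569 km.
Column-greedy (each route in turn goes to its cheapest remaining truck) gives 611 km, worse by 42.
Next-best assignment: Car 44→Route 4, Car 70→Route 1, Car 27→Route 6, Car 91→Route 2 = 611 km.
Swapping Car 70↔Car 91 (Car 70→Route 4 327 km, Car 91→Route 1 59 km) adds 185.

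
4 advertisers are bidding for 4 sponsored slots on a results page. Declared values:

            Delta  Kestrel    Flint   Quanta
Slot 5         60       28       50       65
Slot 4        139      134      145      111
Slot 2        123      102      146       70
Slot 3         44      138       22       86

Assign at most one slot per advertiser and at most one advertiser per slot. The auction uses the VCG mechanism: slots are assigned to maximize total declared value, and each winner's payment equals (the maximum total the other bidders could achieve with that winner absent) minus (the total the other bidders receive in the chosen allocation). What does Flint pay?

Flint pays $30.

Efficient allocation: Delta→Slot 4 ($139), Kestrel→Slot 3 ($138), Flint→Slot 2 ($146), Quanta→Slot 5 ($65); total welfare W = $488.
Flint receives Slot 2 at value $146, so the others get W − 146 = $342.
Without Flint: best allocation of the remaining 3 bidders over all 4 slots is Delta→Slot 2 ($123), Kestrel→Slot 3 ($138), Quanta→Slot 4 ($111), total $372.
VCG payment = (others' best without Flint) − (others' welfare with Flint) = 372 − 342 = $30.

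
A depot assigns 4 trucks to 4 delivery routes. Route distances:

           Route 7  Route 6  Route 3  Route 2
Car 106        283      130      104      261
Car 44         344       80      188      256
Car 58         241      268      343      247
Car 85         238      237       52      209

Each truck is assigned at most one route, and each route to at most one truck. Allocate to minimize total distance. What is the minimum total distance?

Optimal: Car 106→Route 3 (104 km), Car 44→Route 6 (80 km), Car 58→Route 7 (241 km), Car 85→Route 2 (209 km) — total 104+80+241+209 = 634 km.
Column-greedy (each route in turn goes to its cheapest remaining truck) gives 669 km, worse by 35.
No other one-to-one assignment undercuts 634 km.

Minimum total: 634 km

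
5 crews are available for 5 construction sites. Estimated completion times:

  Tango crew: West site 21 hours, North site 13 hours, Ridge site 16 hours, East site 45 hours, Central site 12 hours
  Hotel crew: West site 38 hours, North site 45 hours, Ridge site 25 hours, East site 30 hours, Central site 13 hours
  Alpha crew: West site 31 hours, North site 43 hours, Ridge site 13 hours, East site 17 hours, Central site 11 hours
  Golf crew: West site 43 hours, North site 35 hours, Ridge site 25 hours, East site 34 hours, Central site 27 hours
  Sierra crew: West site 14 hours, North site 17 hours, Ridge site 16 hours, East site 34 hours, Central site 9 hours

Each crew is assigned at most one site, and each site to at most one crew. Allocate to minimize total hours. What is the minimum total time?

Optimal: Tango crew→North site (13 hours), Hotel crew→Central site (13 hours), Alpha crew→East site (17 hours), Golf crew→Ridge site (25 hours), Sierra crew→West site (14 hours) — total 13+13+17+25+14 = 82 hours.

Minimum total: 82 hours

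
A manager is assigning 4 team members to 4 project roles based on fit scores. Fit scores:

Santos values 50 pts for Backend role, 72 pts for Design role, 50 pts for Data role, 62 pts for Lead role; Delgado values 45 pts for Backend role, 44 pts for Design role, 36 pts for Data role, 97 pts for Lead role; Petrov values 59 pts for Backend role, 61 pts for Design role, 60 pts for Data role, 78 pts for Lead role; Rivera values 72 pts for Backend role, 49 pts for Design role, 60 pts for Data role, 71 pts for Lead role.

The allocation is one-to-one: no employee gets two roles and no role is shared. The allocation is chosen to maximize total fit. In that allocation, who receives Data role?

Petrov receives Data role.

Optimal: Santos→Design role (72 pts), Delgado→Lead role (97 pts), Petrov→Data role (60 pts), Rivera→Backend role (72 pts) — total 72+97+60+72 = 301 pts.
Swapping Santos↔Petrov (Santos→Data role 50 pts, Petrov→Design role 61 pts) loses 21.
Petrov's own top role is Lead role (78 pts), but forcing Petrov→Lead role and reassigning the rest optimally gives only 258 pts — worse by 43.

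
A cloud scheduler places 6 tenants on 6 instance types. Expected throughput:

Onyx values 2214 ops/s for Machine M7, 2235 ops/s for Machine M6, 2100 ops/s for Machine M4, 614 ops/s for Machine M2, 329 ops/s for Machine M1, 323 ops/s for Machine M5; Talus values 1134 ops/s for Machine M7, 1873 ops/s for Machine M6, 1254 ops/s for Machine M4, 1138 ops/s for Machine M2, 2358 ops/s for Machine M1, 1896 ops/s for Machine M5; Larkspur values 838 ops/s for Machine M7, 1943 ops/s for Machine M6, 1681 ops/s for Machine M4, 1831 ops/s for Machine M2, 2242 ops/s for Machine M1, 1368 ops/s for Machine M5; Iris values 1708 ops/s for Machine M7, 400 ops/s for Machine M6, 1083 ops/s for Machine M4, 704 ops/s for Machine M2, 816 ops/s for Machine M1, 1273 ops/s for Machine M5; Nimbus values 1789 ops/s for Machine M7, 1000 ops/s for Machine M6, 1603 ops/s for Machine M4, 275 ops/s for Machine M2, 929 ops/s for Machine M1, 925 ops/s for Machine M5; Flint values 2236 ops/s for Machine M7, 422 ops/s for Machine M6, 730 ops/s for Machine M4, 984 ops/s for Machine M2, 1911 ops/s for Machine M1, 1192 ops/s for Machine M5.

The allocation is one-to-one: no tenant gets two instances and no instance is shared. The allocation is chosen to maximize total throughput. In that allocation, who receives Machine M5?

Iris receives Machine M5.

Optimal: Onyx→Machine M6 (2235 ops/s), Talus→Machine M1 (2358 ops/s), Larkspur→Machine M2 (1831 ops/s), Iris→Machine M5 (1273 ops/s), Nimbus→Machine M4 (1603 ops/s), Flint→Machine M7 (2236 ops/s) — total 2235+2358+1831+1273+1603+2236 = 11536 ops/s.
Column-greedy (each instance in turn goes to its best remaining tenant) gives 9492 ops/s, worse by 2044.
Next-best assignment: Onyx→Machine M6, Talus→Machine M5, Larkspur→Machine M2, Iris→Machine M7, Nimbus→Machine M4, Flint→Machine M1 = 11184 ops/s.
Checked against all permutations: 11536 ops/s is optimal.
Iris's own top instance is Machine M7 (1708 ops/s), but forcing Iris→Machine M7 and reassigning the rest optimally gives only 11184 ops/s — worse by 352.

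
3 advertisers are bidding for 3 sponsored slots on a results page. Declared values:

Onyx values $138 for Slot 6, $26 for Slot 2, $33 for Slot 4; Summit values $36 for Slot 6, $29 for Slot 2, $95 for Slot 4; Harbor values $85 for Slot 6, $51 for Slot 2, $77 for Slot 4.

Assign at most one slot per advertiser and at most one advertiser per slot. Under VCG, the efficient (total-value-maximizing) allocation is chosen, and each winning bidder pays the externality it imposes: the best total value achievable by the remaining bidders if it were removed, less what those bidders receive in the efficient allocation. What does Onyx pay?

Efficient allocation: Onyx→Slot 6 ($138), Summit→Slot 4 ($95), Harbor→Slot 2 ($51); total welfare W = $284.
Onyx receives Slot 6 at value $138, so the others get W − 138 = $146.
Without Onyx: best allocation of the remaining 2 bidders over all 3 slots is Summit→Slot 4 ($95), Harbor→Slot 6 ($85), total $180.
VCG payment = (others' best without Onyx) − (others' welfare with Onyx) = 180 − 146 = $34.

Onyx pays $34.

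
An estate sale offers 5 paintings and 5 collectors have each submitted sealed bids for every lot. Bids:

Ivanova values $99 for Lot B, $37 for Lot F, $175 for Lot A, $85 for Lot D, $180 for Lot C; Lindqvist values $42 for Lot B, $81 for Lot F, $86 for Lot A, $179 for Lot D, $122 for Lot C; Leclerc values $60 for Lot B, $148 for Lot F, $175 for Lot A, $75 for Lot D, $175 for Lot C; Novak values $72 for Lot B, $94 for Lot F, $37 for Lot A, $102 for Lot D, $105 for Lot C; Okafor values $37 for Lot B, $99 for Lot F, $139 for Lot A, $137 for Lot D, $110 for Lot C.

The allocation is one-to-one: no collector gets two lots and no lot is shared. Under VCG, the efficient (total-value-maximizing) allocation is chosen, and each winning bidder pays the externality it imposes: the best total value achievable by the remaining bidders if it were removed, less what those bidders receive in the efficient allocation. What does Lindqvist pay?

Efficient allocation: Ivanova→Lot C ($180), Lindqvist→Lot D ($179), Leclerc→Lot F ($148), Novak→Lot B ($72), Okafor→Lot A ($139); total welfare W = $718.
Lindqvist receives Lot D at value $179, so the others get W − 179 = $539.
Without Lindqvist: best allocation of the remaining 4 bidders over all 5 lots is Ivanova→Lot C ($180), Leclerc→Lot A ($175), Novak→Lot F ($94), Okafor→Lot D ($137), total $586.
VCG payment = (others' best without Lindqvist) − (others' welfare with Lindqvist) = 586 − 539 = $47.

Lindqvist pays $47.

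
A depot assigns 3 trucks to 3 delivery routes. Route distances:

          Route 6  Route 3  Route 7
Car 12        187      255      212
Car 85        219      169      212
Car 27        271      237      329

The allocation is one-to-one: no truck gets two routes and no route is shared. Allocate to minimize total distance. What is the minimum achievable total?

Minimum total: 636 km

Optimal: Car 12→Route 6 (187 km), Car 85→Route 7 (212 km), Car 27→Route 3 (237 km) — total 187+212+237 = 636 km.
Column-greedy (each route in turn goes to its cheapest remaining truck) gives 685 km, worse by 49.
Checked against all permutations: 636 km is optimal.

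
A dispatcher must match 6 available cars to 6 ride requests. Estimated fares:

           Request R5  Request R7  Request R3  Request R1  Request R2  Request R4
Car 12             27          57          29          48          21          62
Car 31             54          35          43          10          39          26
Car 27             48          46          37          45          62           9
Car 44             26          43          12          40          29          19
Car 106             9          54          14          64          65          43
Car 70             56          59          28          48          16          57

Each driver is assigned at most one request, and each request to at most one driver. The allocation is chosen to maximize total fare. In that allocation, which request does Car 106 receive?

Car 106 receives Request R1.

This is a one-to-one assignment (maximum-weight bipartite matching).
Optimal: Car 12→Request R4 ($62), Car 31→Request R3 ($43), Car 27→Request R2 ($62), Car 44→Request R7 ($43), Car 106→Request R1 ($64), Car 70→Request R5 ($56) — total 62+43+62+43+64+56 = $330.
Row-greedy (each driver in turn takes its best remaining request) gives $313, worse by 17.
Car 106's own top request is Request R2 ($65), but forcing Car 106→Request R2 and reassigning the rest optimally gives only $317 — worse by 13.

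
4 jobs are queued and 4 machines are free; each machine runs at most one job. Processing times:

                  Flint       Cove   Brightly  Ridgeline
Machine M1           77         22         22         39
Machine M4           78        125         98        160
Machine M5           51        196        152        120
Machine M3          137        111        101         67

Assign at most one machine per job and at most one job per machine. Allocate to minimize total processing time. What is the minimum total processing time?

Min total: 238 min

This is the linear assignment problem.
Optimal: Flint→Machine M5 (51 min), Cove→Machine M1 (22 min), Brightly→Machine M4 (98 min), Ridgeline→Machine M3 (67 min) — total 51+22+98+67 = 238 min.
Column-greedy (each machine in turn goes to its cheapest remaining job) gives 321 min, worse by 83.
Next-best assignment: Flint→Machine M5, Cove→Machine M4, Brightly→Machine M1, Ridgeline→Machine M3 = 265 min.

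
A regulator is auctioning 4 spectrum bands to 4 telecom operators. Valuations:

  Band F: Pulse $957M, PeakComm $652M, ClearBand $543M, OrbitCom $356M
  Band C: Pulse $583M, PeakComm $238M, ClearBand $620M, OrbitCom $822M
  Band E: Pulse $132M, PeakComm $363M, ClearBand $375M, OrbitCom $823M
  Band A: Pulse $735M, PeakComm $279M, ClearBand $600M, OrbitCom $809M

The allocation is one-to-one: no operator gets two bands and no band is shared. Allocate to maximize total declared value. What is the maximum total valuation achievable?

This is the linear assignment problem.
Optimal: Pulse→Band A ($735M), PeakComm→Band F ($652M), ClearBand→Band C ($620M), OrbitCom→Band E ($823M) — total 735+652+620+823 = $2830M.
Column-greedy (each band in turn goes to its best remaining operator) gives $2433M, worse by 397.
Next-best assignment: Pulse→Band F, PeakComm→Band E, ClearBand→Band C, OrbitCom→Band A = $2749M.

Max total: $2830M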